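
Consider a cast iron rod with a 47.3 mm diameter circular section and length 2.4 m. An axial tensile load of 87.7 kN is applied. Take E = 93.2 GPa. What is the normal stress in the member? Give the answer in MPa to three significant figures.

49.9 MPa

A = 1757 mm².
σ = N/A = 87700/1757 = 49.91 MPa.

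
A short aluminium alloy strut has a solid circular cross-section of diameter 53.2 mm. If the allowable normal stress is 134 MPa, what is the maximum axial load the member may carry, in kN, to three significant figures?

298 kN

A = 2223 mm².
P_max = σ_allow · A = 134 · 2223 = 297900 N = 297.9 kN.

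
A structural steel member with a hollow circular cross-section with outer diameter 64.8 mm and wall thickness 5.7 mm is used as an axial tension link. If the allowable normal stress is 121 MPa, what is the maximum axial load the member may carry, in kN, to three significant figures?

128 kN

A = 1058 mm².
P_max = σ_allow · A = 121 · 1058 = 128100 N = 128.1 kN.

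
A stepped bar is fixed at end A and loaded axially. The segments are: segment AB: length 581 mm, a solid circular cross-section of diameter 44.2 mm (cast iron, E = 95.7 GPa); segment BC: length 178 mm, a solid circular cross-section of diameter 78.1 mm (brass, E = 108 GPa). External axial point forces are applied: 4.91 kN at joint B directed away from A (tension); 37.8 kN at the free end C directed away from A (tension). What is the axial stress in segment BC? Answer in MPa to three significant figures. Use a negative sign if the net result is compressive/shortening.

Internal axial forces (sectioning from the free end, tension +): N_BC = 37.8 kN, N_AB = 42.71 kN.
A_BC = 4791 mm².
σ_BC = N_BC/A_BC = 37800/4791 = 7.89 MPa.

7.89 MPa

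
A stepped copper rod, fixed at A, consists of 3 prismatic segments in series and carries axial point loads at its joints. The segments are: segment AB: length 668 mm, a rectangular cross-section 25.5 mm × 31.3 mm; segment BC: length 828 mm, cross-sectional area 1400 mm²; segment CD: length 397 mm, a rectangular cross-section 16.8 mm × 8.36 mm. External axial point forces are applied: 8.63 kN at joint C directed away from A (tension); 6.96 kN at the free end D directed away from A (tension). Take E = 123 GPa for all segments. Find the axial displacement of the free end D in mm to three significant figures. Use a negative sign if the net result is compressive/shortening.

Internal axial forces (sectioning from the free end, tension +): N_CD = 6.96 kN, N_BC = 15.59 kN, N_AB = 15.59 kN.
A_AB = 798.1 mm².
A_CD = 140.4 mm².
δ_AB = 15590·668/(798.1·123000) = 0.1061 mm
δ_BC = 15590·828/(1400·123000) = 0.07496 mm
δ_CD = 6960·397/(140.4·123000) = 0.1599 mm
δ = Σδ_i = 0.341 mm.

0.341 mm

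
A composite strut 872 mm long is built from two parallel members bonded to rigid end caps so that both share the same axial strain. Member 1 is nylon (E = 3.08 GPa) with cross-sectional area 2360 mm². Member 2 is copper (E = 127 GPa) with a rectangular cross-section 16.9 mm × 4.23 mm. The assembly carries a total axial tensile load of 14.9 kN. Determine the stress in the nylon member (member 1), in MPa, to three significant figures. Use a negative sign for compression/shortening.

2.81 MPa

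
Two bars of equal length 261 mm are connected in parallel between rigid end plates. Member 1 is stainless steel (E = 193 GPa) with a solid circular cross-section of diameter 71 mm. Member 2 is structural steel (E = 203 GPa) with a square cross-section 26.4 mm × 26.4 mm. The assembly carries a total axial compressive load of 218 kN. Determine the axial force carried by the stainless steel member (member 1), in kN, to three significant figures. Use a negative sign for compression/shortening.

A_1 = 3959 mm².
A_2 = 697 mm².
Equal strain + equilibrium ⇒ each member carries load in proportion to AE: A₁E₁ = 764100000 N, A₂E₂ = 141500000 N, ΣAE = 905600000 N.
F₁ = P·A₁E₁/ΣAE = -218000·764100000/905600000 = -183900 N.

-184 kN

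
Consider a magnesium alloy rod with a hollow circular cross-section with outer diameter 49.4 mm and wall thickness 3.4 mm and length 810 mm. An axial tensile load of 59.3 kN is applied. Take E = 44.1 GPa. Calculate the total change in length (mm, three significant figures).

A = 491.3 mm².
δ_mech = NL/(AE) = 59300·810/(491.3·44100) = 2.217 mm.

2.22 mm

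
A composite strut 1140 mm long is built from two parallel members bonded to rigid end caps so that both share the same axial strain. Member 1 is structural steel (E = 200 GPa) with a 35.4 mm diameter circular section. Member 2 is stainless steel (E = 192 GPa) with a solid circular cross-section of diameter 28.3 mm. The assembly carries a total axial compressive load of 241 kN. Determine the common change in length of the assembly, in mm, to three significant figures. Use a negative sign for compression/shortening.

-0.865 mm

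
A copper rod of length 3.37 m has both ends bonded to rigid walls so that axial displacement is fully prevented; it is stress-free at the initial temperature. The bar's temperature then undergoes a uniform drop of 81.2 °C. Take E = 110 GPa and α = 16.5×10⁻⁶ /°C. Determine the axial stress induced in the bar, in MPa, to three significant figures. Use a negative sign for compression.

147 MPa

Free thermal expansion αLΔT = 16.5e-6 · 3370 · -81.2 = -4.515 mm.
The walls impose strain ε = −(-4.515)/3370 = 1.3398e-03; σ = Eε = 110000 · 1.3398e-03 = 147.4 MPa.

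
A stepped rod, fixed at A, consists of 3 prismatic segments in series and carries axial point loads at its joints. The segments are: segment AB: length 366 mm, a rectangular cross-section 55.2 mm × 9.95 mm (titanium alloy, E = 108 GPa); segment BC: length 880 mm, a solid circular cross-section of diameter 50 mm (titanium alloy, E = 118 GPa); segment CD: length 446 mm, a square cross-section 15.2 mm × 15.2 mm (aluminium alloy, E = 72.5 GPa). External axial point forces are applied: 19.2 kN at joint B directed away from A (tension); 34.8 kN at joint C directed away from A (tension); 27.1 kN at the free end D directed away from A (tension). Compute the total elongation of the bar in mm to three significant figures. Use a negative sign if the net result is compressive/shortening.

1.46 mm

Internal axial forces (sectioning from the free end, tension +): N_CD = 27.1 kN, N_BC = 61.9 kN, N_AB = 81.1 kN.
A_AB = 549.2 mm².
A_BC = 1963 mm².
A_CD = 231 mm².
δ_AB = 81100·366/(549.2·108000) = 0.5004 mm
δ_BC = 61900·880/(1963·118000) = 0.2351 mm
δ_CD = 27100·446/(231·72500) = 0.7216 mm
δ = Σδ_i = 1.457 mm.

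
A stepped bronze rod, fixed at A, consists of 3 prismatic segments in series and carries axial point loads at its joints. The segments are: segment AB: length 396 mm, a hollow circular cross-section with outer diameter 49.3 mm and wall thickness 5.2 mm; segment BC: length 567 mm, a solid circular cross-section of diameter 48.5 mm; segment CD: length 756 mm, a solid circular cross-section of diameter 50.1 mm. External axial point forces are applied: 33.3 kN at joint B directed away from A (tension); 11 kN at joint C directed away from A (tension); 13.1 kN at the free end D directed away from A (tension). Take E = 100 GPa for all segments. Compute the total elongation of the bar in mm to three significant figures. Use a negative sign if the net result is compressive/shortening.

Internal axial forces (sectioning from the free end, tension +): N_CD = 13.1 kN, N_BC = 24.1 kN, N_AB = 57.4 kN.
A_AB = 720.4 mm².
A_BC = 1847 mm².
A_CD = 1971 mm².
δ_AB = 57400·396/(720.4·100000) = 0.3155 mm
δ_BC = 24100·567/(1847·100000) = 0.07397 mm
δ_CD = 13100·756/(1971·100000) = 0.05024 mm
δ = Σδ_i = 0.4397 mm.

0.440 mm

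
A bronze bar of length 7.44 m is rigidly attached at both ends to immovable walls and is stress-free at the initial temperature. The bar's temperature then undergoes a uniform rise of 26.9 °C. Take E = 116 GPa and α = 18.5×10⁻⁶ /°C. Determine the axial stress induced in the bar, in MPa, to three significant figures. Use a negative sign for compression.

-57.7 MPa

Free thermal expansion αLΔT = 18.5e-6 · 7440 · 26.9 = 3.703 mm.
The walls impose strain ε = −(3.703)/7440 = -4.9765e-04; σ = Eε = 116000 · -4.9765e-04 = -57.73 MPa.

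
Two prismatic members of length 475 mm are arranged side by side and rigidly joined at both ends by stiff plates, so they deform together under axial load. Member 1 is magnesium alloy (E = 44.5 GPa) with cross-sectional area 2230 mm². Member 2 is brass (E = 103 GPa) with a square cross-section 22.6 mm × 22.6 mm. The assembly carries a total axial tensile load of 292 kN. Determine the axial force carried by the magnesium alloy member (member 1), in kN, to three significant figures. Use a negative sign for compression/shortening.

191 kN

A_2 = 510.8 mm².
Equal strain + equilibrium ⇒ each member carries load in proportion to AE: A₁E₁ = 99240000 N, A₂E₂ = 52610000 N, ΣAE = 151800000 N.
F₁ = P·A₁E₁/ΣAE = 292000·99240000/151800000 = 190800 N.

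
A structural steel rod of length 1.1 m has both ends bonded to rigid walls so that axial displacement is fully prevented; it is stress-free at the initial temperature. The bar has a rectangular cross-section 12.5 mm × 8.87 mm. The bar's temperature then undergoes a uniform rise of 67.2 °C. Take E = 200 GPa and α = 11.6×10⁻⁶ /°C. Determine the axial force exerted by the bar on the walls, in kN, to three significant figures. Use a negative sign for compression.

Free thermal expansion αLΔT = 11.6e-6 · 1100 · 67.2 = 0.8575 mm.
The walls impose strain ε = −(0.8575)/1100 = -7.7952e-04; σ = Eε = 200000 · -7.7952e-04 = -155.9 MPa.
Wall reaction R = σ·A = -155.9·110.9 = -17290 N = -17.29 kN.

-17.3 kN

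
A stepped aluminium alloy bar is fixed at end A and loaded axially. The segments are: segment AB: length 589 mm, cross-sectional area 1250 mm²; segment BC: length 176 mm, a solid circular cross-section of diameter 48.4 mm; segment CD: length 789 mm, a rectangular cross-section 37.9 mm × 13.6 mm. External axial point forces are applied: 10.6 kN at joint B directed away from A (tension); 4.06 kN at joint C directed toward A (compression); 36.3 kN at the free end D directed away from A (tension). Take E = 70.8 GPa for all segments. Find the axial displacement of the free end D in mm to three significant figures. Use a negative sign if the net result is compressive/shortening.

Internal axial forces (sectioning from the free end, tension +): N_CD = 36.3 kN, N_BC = 32.24 kN, N_AB = 42.84 kN.
A_BC = 1840 mm².
A_CD = 515.4 mm².
δ_AB = 42840·589/(1250·70800) = 0.2851 mm
δ_BC = 32240·176/(1840·70800) = 0.04356 mm
δ_CD = 36300·789/(515.4·70800) = 0.7848 mm
δ = Σδ_i = 1.114 mm.

1.11 mm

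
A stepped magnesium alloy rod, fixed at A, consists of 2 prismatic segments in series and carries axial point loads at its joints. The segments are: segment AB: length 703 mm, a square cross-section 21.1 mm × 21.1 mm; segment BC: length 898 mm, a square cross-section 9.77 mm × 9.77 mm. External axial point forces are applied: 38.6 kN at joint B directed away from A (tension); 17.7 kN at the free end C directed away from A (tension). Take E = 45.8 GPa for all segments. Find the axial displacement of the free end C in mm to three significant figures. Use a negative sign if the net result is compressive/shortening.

5.58 mm

Internal axial forces (sectioning from the free end, tension +): N_BC = 17.7 kN, N_AB = 56.3 kN.
A_AB = 445.2 mm².
A_BC = 95.45 mm².
δ_AB = 56300·703/(445.2·45800) = 1.941 mm
δ_BC = 17700·898/(95.45·45800) = 3.636 mm
δ = Σδ_i = 5.577 mm.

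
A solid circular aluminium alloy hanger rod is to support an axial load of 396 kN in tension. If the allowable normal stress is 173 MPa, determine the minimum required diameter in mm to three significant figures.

Required area A ≥ P/σ_allow = 396000/173 = 2289 mm².
For a solid circular section, d ≥ √(4A/π) = 53.99 mm.

54.0 mm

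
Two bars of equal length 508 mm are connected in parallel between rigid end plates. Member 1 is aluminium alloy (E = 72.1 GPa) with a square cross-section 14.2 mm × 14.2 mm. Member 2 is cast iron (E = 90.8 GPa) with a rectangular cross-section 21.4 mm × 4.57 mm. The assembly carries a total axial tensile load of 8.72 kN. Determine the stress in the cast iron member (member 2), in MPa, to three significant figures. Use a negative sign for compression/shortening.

33.8 MPa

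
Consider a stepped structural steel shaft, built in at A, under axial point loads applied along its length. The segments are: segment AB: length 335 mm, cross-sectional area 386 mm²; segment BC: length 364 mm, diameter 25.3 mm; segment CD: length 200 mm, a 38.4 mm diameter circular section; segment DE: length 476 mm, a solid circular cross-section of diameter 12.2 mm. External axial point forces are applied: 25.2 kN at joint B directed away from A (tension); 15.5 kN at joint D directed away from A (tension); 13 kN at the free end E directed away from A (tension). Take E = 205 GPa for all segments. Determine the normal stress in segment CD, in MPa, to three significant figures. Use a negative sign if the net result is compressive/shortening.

Internal axial forces (sectioning from the free end, tension +): N_DE = 13 kN, N_CD = 28.5 kN, N_BC = 28.5 kN, N_AB = 53.7 kN.
A_CD = 1158 mm².
σ_CD = N_CD/A_CD = 28500/1158 = 24.61 MPa.

24.6 MPa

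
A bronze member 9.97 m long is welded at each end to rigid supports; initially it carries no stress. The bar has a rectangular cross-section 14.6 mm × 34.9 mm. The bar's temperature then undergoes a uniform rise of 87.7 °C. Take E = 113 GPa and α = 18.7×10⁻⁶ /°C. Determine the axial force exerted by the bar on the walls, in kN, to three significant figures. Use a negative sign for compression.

Free thermal expansion αLΔT = 18.7e-6 · 9970 · 87.7 = 16.35 mm.
The walls impose strain ε = −(16.35)/9970 = -1.6400e-03; σ = Eε = 113000 · -1.6400e-03 = -185.3 MPa.
Wall reaction R = σ·A = -185.3·509.5 = -94430 N = -94.43 kN.

-94.4 kN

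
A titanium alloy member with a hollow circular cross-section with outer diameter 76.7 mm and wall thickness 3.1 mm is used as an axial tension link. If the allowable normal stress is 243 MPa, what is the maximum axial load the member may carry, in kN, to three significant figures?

174 kN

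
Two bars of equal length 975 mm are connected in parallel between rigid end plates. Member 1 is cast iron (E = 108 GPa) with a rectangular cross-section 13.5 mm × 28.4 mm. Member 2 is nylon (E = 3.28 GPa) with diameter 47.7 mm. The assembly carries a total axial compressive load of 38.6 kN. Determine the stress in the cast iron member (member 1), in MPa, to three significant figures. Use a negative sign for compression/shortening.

A_1 = 383.4 mm².
A_2 = 1787 mm².
Equal strain + equilibrium ⇒ each member carries load in proportion to AE: A₁E₁ = 41410000 N, A₂E₂ = 5861000 N, ΣAE = 47270000 N.
σ₁ = P·E₁/ΣAE = -38600·108000/47270000 = -88.19 MPa.

-88.2 MPa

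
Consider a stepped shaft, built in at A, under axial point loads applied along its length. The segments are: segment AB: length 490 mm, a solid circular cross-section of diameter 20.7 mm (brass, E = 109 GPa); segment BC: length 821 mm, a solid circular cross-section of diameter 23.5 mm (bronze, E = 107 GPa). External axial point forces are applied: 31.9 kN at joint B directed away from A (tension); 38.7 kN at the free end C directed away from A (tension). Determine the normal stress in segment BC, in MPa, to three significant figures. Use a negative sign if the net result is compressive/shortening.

89.2 MPa

Internal axial forces (sectioning from the free end, tension +): N_BC = 38.7 kN, N_AB = 70.6 kN.
A_BC = 433.7 mm².
σ_BC = N_BC/A_BC = 38700/433.7 = 89.22 MPa.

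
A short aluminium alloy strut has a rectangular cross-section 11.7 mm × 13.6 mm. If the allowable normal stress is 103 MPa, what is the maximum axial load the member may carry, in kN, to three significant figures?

16.4 kN

A = 159.1 mm².
P_max = σ_allow · A = 103 · 159.1 = 16390 N = 16.39 kN.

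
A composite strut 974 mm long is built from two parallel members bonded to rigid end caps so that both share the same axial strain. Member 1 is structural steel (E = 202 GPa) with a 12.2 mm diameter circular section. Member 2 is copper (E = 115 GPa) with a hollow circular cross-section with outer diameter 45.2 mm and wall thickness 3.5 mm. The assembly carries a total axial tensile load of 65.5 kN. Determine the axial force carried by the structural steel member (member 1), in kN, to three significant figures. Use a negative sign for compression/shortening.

A_1 = 116.9 mm².
A_2 = 458.5 mm².
Equal strain + equilibrium ⇒ each member carries load in proportion to AE: A₁E₁ = 23610000 N, A₂E₂ = 52730000 N, ΣAE = 76340000 N.
F₁ = P·A₁E₁/ΣAE = 65500·23610000/76340000 = 20260 N.

20.3 kN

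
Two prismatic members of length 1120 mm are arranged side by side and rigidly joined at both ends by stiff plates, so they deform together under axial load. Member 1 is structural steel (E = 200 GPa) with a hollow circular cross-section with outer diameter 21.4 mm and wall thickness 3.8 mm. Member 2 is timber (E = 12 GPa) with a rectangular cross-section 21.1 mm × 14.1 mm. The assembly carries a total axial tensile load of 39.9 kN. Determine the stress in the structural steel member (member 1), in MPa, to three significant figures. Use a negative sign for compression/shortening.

A_1 = 210.1 mm².
A_2 = 297.5 mm².
Equal strain + equilibrium ⇒ each member carries load in proportion to AE: A₁E₁ = 42020000 N, A₂E₂ = 3570000 N, ΣAE = 45590000 N.
σ₁ = P·E₁/ΣAE = 39900·200000/45590000 = 175 MPa.

175 MPa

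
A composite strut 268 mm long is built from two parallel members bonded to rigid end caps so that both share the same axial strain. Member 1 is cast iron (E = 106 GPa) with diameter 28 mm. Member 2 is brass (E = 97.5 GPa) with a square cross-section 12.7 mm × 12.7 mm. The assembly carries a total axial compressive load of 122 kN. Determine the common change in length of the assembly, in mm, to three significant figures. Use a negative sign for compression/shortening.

-0.404 mm

A_1 = 615.8 mm².
A_2 = 161.3 mm².
Equal strain + equilibrium ⇒ each member carries load in proportion to AE: A₁E₁ = 65270000 N, A₂E₂ = 15730000 N, ΣAE = 81000000 N.
δ = PL/ΣAE = -122000·268/81000000 = -0.4037 mm.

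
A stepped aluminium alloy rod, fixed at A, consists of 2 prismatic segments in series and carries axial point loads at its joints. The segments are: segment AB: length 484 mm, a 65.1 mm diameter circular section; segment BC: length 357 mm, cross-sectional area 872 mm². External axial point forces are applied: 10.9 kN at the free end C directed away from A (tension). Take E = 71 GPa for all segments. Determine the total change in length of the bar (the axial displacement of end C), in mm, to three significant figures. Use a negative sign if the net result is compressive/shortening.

Internal axial forces (sectioning from the free end, tension +): N_BC = 10.9 kN, N_AB = 10.9 kN.
A_AB = 3329 mm².
δ_AB = 10900·484/(3329·71000) = 0.02232 mm
δ_BC = 10900·357/(872·71000) = 0.06285 mm
δ = Σδ_i = 0.08518 mm.

0.0852 mm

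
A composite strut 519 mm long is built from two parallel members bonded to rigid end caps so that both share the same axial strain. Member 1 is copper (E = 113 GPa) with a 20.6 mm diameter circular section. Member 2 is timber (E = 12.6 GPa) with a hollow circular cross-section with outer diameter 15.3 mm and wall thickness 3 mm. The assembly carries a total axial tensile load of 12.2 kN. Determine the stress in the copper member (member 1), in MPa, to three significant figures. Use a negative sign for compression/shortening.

A_1 = 333.3 mm².
A_2 = 115.9 mm².
Equal strain + equilibrium ⇒ each member carries load in proportion to AE: A₁E₁ = 37660000 N, A₂E₂ = 1461000 N, ΣAE = 39120000 N.
σ₁ = P·E₁/ΣAE = 12200·113000/39120000 = 35.24 MPa.

35.2 MPa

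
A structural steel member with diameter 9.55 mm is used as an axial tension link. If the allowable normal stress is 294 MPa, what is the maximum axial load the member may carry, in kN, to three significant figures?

A = 71.63 mm².
P_max = σ_allow · A = 294 · 71.63 = 21060 N = 21.06 kN.

21.1 kN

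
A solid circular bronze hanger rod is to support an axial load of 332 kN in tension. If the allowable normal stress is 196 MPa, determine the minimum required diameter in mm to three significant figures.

Required area A ≥ P/σ_allow = 332000/196 = 1694 mm².
For a solid circular section, d ≥ √(4A/π) = 46.44 mm.

46.4 mm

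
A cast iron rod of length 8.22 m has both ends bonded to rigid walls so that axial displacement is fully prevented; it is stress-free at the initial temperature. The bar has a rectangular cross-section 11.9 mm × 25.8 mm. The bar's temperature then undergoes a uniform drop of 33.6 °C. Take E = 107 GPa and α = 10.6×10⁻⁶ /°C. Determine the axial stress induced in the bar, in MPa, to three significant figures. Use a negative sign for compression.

Free thermal expansion αLΔT = 10.6e-6 · 8220 · -33.6 = -2.928 mm.
The walls impose strain ε = −(-2.928)/8220 = 3.5616e-04; σ = Eε = 107000 · 3.5616e-04 = 38.11 MPa.

38.1 MPa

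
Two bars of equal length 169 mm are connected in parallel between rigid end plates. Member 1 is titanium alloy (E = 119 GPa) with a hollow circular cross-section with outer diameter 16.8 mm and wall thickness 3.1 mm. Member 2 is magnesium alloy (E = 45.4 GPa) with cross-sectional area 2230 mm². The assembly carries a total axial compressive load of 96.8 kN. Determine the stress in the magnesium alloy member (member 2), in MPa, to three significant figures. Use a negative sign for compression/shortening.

A_1 = 133.4 mm².
Equal strain + equilibrium ⇒ each member carries load in proportion to AE: A₁E₁ = 15880000 N, A₂E₂ = 101200000 N, ΣAE = 117100000 N.
σ₂ = P·E₂/ΣAE = -96800·45400/117100000 = -37.52 MPa.

-37.5 MPa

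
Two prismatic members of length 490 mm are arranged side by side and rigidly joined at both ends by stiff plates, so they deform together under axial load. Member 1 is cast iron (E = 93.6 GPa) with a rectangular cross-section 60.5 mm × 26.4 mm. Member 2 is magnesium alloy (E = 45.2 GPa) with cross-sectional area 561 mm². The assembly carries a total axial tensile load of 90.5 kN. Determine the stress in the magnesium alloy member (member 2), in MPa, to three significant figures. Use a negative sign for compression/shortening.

23.4 MPa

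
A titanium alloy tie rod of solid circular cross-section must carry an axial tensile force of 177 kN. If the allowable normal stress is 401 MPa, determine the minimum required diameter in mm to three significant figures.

23.7 mm

Required area A ≥ P/σ_allow = 177000/401 = 441.4 mm².
For a solid circular section, d ≥ √(4A/π) = 23.71 mm.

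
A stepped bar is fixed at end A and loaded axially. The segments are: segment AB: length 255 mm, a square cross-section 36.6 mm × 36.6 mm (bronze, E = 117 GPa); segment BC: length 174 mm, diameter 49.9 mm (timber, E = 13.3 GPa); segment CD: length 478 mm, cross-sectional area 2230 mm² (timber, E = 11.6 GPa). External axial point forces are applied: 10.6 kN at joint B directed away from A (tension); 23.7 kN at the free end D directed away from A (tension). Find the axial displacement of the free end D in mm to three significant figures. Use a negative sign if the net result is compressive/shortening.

0.652 mm

Internal axial forces (sectioning from the free end, tension +): N_CD = 23.7 kN, N_BC = 23.7 kN, N_AB = 34.3 kN.
A_AB = 1340 mm².
A_BC = 1956 mm².
δ_AB = 34300·255/(1340·117000) = 0.05581 mm
δ_BC = 23700·174/(1956·13300) = 0.1585 mm
δ_CD = 23700·478/(2230·11600) = 0.4379 mm
δ = Σδ_i = 0.6523 mm.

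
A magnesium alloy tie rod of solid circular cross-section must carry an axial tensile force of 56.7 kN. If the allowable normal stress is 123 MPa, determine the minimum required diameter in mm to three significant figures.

24.2 mm

Required area A ≥ P/σ_allow = 56700/123 = 461 mm².
For a solid circular section, d ≥ √(4A/π) = 24.23 mm.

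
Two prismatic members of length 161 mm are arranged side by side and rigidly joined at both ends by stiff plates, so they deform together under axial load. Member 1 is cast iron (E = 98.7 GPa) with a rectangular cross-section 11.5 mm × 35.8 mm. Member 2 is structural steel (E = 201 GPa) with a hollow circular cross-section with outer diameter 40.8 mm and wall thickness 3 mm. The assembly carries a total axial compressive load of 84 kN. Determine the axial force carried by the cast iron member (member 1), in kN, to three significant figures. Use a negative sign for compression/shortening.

A_1 = 411.7 mm².
A_2 = 356.3 mm².
Equal strain + equilibrium ⇒ each member carries load in proportion to AE: A₁E₁ = 40630000 N, A₂E₂ = 71610000 N, ΣAE = 112200000 N.
F₁ = P·A₁E₁/ΣAE = -84000·40630000/112200000 = -30410 N.

-30.4 kN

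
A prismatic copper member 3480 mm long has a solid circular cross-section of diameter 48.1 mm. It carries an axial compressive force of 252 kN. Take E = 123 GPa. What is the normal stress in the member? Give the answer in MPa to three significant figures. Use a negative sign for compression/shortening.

A = 1817 mm².
σ = N/A = -252000/1817 = -138.7 MPa.

-139 MPa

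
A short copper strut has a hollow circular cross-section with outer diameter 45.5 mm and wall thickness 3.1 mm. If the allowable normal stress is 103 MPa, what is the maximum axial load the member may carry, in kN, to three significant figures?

A = 412.9 mm².
P_max = σ_allow · A = 103 · 412.9 = 42530 N = 42.53 kN.

42.5 kN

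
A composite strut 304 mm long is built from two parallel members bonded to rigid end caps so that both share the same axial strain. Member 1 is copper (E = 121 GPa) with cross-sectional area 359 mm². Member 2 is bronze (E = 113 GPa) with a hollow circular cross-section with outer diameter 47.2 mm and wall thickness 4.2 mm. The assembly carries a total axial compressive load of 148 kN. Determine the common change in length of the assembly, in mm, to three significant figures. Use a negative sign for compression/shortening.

A_2 = 567.4 mm².
Equal strain + equilibrium ⇒ each member carries load in proportion to AE: A₁E₁ = 43440000 N, A₂E₂ = 64110000 N, ΣAE = 107600000 N.
δ = PL/ΣAE = -148000·304/107600000 = -0.4183 mm.

-0.418 mm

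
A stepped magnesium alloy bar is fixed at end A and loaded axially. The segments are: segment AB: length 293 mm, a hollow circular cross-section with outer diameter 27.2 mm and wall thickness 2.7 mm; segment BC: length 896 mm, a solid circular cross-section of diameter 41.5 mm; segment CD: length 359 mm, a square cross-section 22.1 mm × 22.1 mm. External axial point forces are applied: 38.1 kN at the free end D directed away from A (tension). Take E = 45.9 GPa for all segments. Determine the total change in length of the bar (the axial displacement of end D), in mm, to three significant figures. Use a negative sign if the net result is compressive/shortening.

2.33 mm

Internal axial forces (sectioning from the free end, tension +): N_CD = 38.1 kN, N_BC = 38.1 kN, N_AB = 38.1 kN.
A_AB = 207.8 mm².
A_BC = 1353 mm².
A_CD = 488.4 mm².
δ_AB = 38100·293/(207.8·45900) = 1.17 mm
δ_BC = 38100·896/(1353·45900) = 0.5498 mm
δ_CD = 38100·359/(488.4·45900) = 0.6101 mm
δ = Σδ_i = 2.33 mm.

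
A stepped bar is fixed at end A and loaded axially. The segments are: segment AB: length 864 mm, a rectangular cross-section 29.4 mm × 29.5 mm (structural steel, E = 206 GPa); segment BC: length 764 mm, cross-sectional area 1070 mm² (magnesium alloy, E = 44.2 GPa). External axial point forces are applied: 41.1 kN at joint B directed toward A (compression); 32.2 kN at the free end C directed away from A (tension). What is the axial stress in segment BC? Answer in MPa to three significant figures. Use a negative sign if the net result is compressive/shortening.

30.1 MPa

Internal axial forces (sectioning from the free end, tension +): N_BC = 32.2 kN, N_AB = -8.9 kN.
σ_BC = N_BC/A_BC = 32200/1070 = 30.09 MPa.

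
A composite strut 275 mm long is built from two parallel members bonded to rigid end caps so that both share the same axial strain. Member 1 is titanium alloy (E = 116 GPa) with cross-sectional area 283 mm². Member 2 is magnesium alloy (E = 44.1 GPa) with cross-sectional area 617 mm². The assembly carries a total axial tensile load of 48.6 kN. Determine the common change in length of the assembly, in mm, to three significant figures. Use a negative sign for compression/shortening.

Equal strain + equilibrium ⇒ each member carries load in proportion to AE: A₁E₁ = 32830000 N, A₂E₂ = 27210000 N, ΣAE = 60040000 N.
δ = PL/ΣAE = 48600·275/60040000 = 0.2226 mm.

0.223 mm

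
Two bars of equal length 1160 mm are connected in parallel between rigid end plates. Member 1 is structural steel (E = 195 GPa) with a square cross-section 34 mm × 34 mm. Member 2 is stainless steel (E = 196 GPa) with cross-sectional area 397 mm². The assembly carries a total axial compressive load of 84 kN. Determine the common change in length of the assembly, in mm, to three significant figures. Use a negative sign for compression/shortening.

-0.321 mm

A_1 = 1156 mm².
Equal strain + equilibrium ⇒ each member carries load in proportion to AE: A₁E₁ = 225400000 N, A₂E₂ = 77810000 N, ΣAE = 303200000 N.
δ = PL/ΣAE = -84000·1160/303200000 = -0.3213 mm.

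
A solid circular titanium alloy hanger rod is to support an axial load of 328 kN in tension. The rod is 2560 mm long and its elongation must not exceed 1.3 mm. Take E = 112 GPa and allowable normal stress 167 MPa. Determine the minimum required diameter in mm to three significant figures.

85.7 mm

Required area A ≥ P/σ_allow = 328000/167 = 1964 mm².
For a solid circular section, d ≥ √(4A/π) = 50.01 mm.
Elongation limit: A ≥ PL/(Eδ_allow) = 328000·2560/(112000·1.3) = 5767 mm² ⇒ d ≥ 85.69 mm.
The elongation limit governs.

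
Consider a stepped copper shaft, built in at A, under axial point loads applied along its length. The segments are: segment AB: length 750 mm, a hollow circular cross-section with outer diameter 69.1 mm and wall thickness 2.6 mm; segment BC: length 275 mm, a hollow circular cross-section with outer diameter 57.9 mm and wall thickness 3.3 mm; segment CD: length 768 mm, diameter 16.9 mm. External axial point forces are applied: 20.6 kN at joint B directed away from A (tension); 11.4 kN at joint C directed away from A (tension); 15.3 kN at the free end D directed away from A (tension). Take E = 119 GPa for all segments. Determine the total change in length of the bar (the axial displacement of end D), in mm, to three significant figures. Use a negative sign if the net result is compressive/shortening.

Internal axial forces (sectioning from the free end, tension +): N_CD = 15.3 kN, N_BC = 26.7 kN, N_AB = 47.3 kN.
A_AB = 543.2 mm².
A_BC = 566.1 mm².
A_CD = 224.3 mm².
δ_AB = 47300·750/(543.2·119000) = 0.5488 mm
δ_BC = 26700·275/(566.1·119000) = 0.109 mm
δ_CD = 15300·768/(224.3·119000) = 0.4402 mm
δ = Σδ_i = 1.098 mm.

1.10 mm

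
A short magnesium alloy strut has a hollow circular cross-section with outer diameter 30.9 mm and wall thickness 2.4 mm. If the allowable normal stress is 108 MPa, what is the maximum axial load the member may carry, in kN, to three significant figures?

A = 214.9 mm².
P_max = σ_allow · A = 108 · 214.9 = 23210 N = 23.21 kN.

23.2 kN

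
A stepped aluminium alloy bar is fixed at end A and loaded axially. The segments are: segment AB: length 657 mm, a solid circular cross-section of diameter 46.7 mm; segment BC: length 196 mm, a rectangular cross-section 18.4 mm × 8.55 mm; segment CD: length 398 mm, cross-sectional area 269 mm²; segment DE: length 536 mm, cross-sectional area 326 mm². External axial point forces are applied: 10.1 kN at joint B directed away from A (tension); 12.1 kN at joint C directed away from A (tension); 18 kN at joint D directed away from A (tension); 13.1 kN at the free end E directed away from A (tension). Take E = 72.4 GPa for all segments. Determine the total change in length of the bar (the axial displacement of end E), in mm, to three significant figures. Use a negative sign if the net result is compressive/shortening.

Internal axial forces (sectioning from the free end, tension +): N_DE = 13.1 kN, N_CD = 31.1 kN, N_BC = 43.2 kN, N_AB = 53.3 kN.
A_AB = 1713 mm².
A_BC = 157.3 mm².
δ_AB = 53300·657/(1713·72400) = 0.2824 mm
δ_BC = 43200·196/(157.3·72400) = 0.7434 mm
δ_CD = 31100·398/(269·72400) = 0.6356 mm
δ_DE = 13100·536/(326·72400) = 0.2975 mm
δ = Σδ_i = 1.959 mm.

1.96 mm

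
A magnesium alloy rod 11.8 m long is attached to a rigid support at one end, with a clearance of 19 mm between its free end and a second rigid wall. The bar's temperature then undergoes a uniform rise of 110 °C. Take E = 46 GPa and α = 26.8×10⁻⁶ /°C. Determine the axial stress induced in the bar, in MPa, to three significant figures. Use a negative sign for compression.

Free thermal expansion αLΔT = 26.8e-6 · 11800 · 110 = 34.79 mm.
The walls engage after the gap closes; constrained expansion = 34.79 − 19 = 15.79 mm.
The walls impose strain ε = −(15.79)/11800 = -1.3378e-03; σ = Eε = 46000 · -1.3378e-03 = -61.54 MPa.

-61.5 MPa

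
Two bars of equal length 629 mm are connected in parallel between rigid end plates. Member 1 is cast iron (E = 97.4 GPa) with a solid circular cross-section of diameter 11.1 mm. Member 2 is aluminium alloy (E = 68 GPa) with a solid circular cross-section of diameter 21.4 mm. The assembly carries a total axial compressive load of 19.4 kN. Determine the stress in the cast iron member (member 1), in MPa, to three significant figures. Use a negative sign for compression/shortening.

A_1 = 96.77 mm².
A_2 = 359.7 mm².
Equal strain + equilibrium ⇒ each member carries load in proportion to AE: A₁E₁ = 9425000 N, A₂E₂ = 24460000 N, ΣAE = 33880000 N.
σ₁ = P·E₁/ΣAE = -19400·97400/33880000 = -55.77 MPa.

-55.8 MPa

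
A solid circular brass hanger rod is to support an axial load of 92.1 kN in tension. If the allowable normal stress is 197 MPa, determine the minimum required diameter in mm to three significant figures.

24.4 mm

Required area A ≥ P/σ_allow = 92100/197 = 467.5 mm².
For a solid circular section, d ≥ √(4A/π) = 24.4 mm.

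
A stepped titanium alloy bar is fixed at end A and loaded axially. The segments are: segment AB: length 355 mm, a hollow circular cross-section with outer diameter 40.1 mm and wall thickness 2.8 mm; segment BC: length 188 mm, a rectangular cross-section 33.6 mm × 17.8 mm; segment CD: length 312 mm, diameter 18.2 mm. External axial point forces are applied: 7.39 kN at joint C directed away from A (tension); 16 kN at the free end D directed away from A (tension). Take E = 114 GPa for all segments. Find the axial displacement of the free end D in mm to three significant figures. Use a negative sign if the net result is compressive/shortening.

0.455 mm

Internal axial forces (sectioning from the free end, tension +): N_CD = 16 kN, N_BC = 23.39 kN, N_AB = 23.39 kN.
A_AB = 328.1 mm².
A_BC = 598.1 mm².
A_CD = 260.2 mm².
δ_AB = 23390·355/(328.1·114000) = 0.222 mm
δ_BC = 23390·188/(598.1·114000) = 0.06449 mm
δ_CD = 16000·312/(260.2·114000) = 0.1683 mm
δ = Σδ_i = 0.4548 mm.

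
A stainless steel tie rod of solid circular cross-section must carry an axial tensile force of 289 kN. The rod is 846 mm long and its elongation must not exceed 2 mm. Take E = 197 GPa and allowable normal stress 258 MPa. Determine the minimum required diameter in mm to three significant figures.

Required area A ≥ P/σ_allow = 289000/258 = 1120 mm².
For a solid circular section, d ≥ √(4A/π) = 37.77 mm.
Elongation limit: A ≥ PL/(Eδ_allow) = 289000·846/(197000·2) = 620.5 mm² ⇒ d ≥ 28.11 mm.
The stress limit governs.

37.8 mm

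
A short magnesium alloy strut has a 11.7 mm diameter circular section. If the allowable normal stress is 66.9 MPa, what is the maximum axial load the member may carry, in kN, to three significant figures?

A = 107.5 mm².
P_max = σ_allow · A = 66.9 · 107.5 = 7193 N = 7.193 kN.

7.19 kN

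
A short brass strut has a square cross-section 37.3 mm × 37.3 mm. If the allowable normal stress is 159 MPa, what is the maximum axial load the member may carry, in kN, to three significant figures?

221 kN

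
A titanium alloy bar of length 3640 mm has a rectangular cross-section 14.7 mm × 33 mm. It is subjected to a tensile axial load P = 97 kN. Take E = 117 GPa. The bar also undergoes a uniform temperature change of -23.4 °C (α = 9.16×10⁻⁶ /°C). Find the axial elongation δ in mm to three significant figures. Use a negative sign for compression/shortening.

5.44 mm

A = 485.1 mm².
δ_mech = NL/(AE) = 97000·3640/(485.1·117000) = 6.221 mm.
δ_thermal = αLΔT = 9.16e-6·3640·-23.4 = -0.7802 mm.
δ = δ_mech + δ_thermal = 5.441 mm.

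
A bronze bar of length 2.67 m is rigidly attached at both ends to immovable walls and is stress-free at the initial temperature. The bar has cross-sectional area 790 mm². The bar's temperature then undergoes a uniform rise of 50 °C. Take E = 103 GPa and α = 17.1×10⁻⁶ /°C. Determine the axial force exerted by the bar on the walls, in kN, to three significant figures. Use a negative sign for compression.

Free thermal expansion αLΔT = 17.1e-6 · 2670 · 50 = 2.283 mm.
The walls impose strain ε = −(2.283)/2670 = -8.5500e-04; σ = Eε = 103000 · -8.5500e-04 = -88.07 MPa.
Wall reaction R = σ·A = -88.07·790 = -69570 N = -69.57 kN.

-69.6 kN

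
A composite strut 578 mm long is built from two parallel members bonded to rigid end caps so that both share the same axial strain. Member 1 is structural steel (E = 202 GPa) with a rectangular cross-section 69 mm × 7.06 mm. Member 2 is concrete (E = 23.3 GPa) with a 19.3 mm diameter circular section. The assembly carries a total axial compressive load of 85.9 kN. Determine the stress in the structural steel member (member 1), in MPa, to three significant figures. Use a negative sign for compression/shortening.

A_1 = 487.1 mm².
A_2 = 292.6 mm².
Equal strain + equilibrium ⇒ each member carries load in proportion to AE: A₁E₁ = 98400000 N, A₂E₂ = 6816000 N, ΣAE = 105200000 N.
σ₁ = P·E₁/ΣAE = -85900·202000/105200000 = -164.9 MPa.

-165 MPa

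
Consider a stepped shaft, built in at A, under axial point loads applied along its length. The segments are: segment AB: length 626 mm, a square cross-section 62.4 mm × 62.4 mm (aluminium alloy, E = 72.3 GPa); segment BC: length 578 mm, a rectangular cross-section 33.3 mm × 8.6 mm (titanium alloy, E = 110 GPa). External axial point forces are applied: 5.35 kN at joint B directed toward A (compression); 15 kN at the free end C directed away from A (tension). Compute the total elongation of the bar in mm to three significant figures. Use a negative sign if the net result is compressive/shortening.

0.297 mm

Internal axial forces (sectioning from the free end, tension +): N_BC = 15 kN, N_AB = 9.65 kN.
A_AB = 3894 mm².
A_BC = 286.4 mm².
δ_AB = 9650·626/(3894·72300) = 0.02146 mm
δ_BC = 15000·578/(286.4·110000) = 0.2752 mm
δ = Σδ_i = 0.2967 mm.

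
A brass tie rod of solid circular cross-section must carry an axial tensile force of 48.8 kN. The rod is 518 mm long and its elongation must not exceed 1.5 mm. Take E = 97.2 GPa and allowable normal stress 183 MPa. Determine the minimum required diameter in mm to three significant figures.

18.4 mm

Required area A ≥ P/σ_allow = 48800/183 = 266.7 mm².
For a solid circular section, d ≥ √(4A/π) = 18.43 mm.
Elongation limit: A ≥ PL/(Eδ_allow) = 48800·518/(97200·1.5) = 173.4 mm² ⇒ d ≥ 14.86 mm.
The stress limit governs.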